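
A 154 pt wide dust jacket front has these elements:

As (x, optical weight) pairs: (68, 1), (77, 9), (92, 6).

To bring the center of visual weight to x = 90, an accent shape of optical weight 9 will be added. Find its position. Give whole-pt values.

x ≈ 104

After adding the accent shape, total weight = 1 + 9 + 6 + 9 = 25.
x: need Σw·x = 25·90 = 2250. Existing = 1·68 + 9·77 + 6·92 = 1313. Remainder 937 / 9 ≈ 104.11.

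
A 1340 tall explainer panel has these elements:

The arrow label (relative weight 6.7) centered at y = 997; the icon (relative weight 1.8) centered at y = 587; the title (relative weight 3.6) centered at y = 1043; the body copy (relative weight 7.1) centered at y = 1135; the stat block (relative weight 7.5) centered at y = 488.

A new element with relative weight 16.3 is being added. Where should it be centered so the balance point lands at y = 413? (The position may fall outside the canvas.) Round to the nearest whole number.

After adding the new element, total weight = 6.7 + 1.8 + 3.6 + 7.1 + 7.5 + 16.3 = 43.0.
y: need Σw·y = 43.0·413 = 17759.0. Existing = 6.7·997 + 1.8·587 + 3.6·1043 + 7.1·1135 + 7.5·488 = 23209.8. Remainder -5450.8 / 16.3 ≈ -334.40.

y ≈ -334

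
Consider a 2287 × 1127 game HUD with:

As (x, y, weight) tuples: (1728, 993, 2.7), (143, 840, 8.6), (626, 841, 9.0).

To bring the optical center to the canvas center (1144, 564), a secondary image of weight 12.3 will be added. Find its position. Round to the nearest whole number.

New total weight: (2.7 + 8.6 + 9.0) + 12.3 = 32.6.
x: need Σw·x = 32.6·1144 = 37294.4. Existing = 2.7·1728 + 8.6·143 + 9.0·626 = 11529.4. Remainder 25765.0 / 12.3 ≈ 2094.72.
y: need Σw·y = 32.6·564 = 18386.4. Existing = 2.7·993 + 8.6·840 + 9.0·841 = 17474.1. Remainder 912.3 / 12.3 ≈ 74.17.

(2095, 74)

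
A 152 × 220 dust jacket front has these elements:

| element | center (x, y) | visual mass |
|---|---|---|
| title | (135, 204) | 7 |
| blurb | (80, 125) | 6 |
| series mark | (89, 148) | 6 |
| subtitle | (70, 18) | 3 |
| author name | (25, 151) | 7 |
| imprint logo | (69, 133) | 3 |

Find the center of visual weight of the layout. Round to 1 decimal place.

(79.7, 143.0)

Total weight = 7 + 6 + 6 + 3 + 7 + 3 = 32.
x: moment 2551 / weight 32 ≈ 79.72
Σw·y = 4576; ȳ = 4576/32 ≈ 143.00.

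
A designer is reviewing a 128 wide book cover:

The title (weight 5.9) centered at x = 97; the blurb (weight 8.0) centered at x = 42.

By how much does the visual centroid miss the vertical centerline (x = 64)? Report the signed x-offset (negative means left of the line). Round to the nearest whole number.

≈ 1

Σw = 5.9 + 8.0 = 13.9.
Σw·x = 5.9·97 + 8.0·42 = 908.3, so x̄ = 908.3/13.9 ≈ 65.35.
Against x = 64, that's 65.35 − 64 = 1.35.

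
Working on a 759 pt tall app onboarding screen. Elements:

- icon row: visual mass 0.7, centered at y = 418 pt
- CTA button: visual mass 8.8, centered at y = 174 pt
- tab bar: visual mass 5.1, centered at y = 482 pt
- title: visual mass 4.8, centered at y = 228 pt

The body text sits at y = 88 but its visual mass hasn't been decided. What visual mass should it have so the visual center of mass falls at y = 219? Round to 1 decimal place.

Known weights sum to 0.7 + 8.8 + 5.1 + 4.8 = 19.4; their moment is 0.7·418 + 8.8·174 + 5.1·482 + 4.8·228 = 5376.4.
Set Σw·y/Σw = 219: (5376.4 + 88w) = 219·(19.4 + w).
So w = (219·19.4 − 5376.4)/(88 − 219) = -1127.8/-131 ≈ 8.61.

w ≈ 8.6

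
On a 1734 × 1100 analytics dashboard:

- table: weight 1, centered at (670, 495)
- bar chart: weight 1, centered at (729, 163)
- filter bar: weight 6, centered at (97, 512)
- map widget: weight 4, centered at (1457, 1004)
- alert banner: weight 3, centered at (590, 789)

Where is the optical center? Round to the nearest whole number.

(639, 674)

Weights sum to 1 + 1 + 6 + 4 + 3 = 15.
Σw·x = 1·670 + 1·729 + 6·97 + 4·1457 + 3·590 = 9579, so x̄ = 9579/15 ≈ 638.60.
Σw·y = 1·495 + 1·163 + 6·512 + 4·1004 + 3·789 = 10113, so ȳ = 10113/15 ≈ 674.20.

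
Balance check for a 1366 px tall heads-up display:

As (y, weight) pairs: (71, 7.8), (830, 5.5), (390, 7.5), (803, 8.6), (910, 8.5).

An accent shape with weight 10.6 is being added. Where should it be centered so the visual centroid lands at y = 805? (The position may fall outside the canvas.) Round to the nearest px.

y ≈ 1543

With the accent shape, Σw becomes 7.8 + 5.5 + 7.5 + 8.6 + 8.5 + 10.6 = 48.5.
y: target moment 48.5×805 = 39042.5; current 7.8·71 + 5.5·830 + 7.5·390 + 8.6·803 + 8.5·910 = 22684.6; the accent shape supplies 16357.9, so y = 16357.9/10.6 ≈ 1543.20.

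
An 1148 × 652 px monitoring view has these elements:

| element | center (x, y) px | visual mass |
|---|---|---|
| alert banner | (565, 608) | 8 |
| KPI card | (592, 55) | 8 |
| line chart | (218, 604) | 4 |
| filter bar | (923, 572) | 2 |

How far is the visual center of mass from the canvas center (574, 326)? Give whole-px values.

Total weight = 8 + 8 + 4 + 2 = 22.
Σw·x = 8·565 + 8·592 + 4·218 + 2·923 = 11974, so x̄ = 11974/22 ≈ 544.27.
Σw·y = 8·608 + 8·55 + 4·604 + 2·572 = 8864, so ȳ = 8864/22 ≈ 402.91.
From (574, 326): dx = -29.73, dy = 76.91, so the distance is √(dx²+dy²) ≈ 82.45.

≈ 82 px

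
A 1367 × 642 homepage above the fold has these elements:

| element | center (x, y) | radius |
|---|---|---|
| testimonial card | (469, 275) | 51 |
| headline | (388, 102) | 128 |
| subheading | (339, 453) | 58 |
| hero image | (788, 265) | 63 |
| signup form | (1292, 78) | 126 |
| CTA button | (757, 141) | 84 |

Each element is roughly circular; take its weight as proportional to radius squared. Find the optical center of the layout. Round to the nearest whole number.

(765, 146)

Weights ∝ r²: testimonial card 51² = 2601, headline 128² = 16384, subheading 58² = 3364, hero image 63² = 3969, signup form 126² = 15876, CTA button 84² = 7056; Σw = 49250.
Σw·x = 2601·469 + 16384·388 + 3364·339 + 3969·788 + 15876·1292 + 7056·757 = 37698013, so x̄ = 37698013/49250 ≈ 765.44.
Σw·y = 2601·275 + 16384·102 + 3364·453 + 3969·265 + 15876·78 + 7056·141 = 7195344, so ȳ = 7195344/49250 ≈ 146.10.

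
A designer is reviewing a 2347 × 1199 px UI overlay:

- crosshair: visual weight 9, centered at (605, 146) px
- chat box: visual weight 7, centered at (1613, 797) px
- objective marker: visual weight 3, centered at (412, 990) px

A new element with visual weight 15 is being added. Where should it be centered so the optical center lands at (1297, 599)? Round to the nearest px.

(1742, 700)

New total weight: (9 + 7 + 3) + 15 = 34.
Along x: (17972 + 15·x) / 34 = 1297 (existing moment 9·605 + 7·1613 + 3·412 = 17972) ⇒ x = (44098 − 17972) / 15 ≈ 1741.73.
Along y: (9863 + 15·y) / 34 = 599 (existing moment 9·146 + 7·797 + 3·990 = 9863) ⇒ y = (20366 − 9863) / 15 ≈ 700.20.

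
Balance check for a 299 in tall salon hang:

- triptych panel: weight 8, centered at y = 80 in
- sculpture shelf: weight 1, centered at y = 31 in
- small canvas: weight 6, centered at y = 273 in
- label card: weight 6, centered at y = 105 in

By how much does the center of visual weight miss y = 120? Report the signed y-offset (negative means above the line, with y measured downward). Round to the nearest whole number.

≈ 20 in

Total weight = 8 + 1 + 6 + 6 = 21.
y: (8·80 + 1·31 + 6·273 + 6·105) / 21 = 2939 / 21 ≈ 139.95
Difference: 139.95 − 120 ≈ 19.95.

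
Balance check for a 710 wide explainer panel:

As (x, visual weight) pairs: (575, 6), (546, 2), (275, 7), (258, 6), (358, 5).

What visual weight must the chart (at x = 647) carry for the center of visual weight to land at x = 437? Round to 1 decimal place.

Fixed elements: Σw = 6 + 2 + 7 + 6 + 5 = 26, Σw·x = 6·575 + 2·546 + 7·275 + 6·258 + 5·358 = 9805.
For the centroid to hit 437: (9805 + w·647) / (26 + w) = 437.
Solving: w = (437·26 − 9805) / (647 − 437) = 1557 / 210 ≈ 7.41.

w ≈ 7.4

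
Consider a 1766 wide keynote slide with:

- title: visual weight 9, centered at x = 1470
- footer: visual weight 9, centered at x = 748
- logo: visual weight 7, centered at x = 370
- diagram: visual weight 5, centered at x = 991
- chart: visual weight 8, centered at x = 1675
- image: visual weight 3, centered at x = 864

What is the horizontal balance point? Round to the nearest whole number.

Total weight = 9 + 9 + 7 + 5 + 8 + 3 = 41.
x: moment 43499 / weight 41 ≈ 1060.95

x ≈ 1061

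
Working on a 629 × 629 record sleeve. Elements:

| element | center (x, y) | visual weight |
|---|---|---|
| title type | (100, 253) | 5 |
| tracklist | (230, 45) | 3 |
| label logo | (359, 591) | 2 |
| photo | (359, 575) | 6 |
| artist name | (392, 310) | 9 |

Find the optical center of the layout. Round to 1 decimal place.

(303.6, 352.9)

Weights sum to 5 + 3 + 2 + 6 + 9 = 25.
Σw·x = 5·100 + 3·230 + 2·359 + 6·359 + 9·392 = 7590, so x̄ = 7590/25 ≈ 303.60.
Σw·y = 5·253 + 3·45 + 2·591 + 6·575 + 9·310 = 8822, so ȳ = 8822/25 ≈ 352.88.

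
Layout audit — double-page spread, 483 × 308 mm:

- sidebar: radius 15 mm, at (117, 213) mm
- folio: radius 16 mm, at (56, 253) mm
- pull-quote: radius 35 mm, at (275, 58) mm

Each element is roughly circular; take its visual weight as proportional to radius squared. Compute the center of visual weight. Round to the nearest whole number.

r² weights: sidebar 15² = 225, folio 16² = 256, pull-quote 35² = 1225. Total = 1706.
x: (225·117 + 256·56 + 1225·275) / 1706 = 377536 / 1706 ≈ 221.30
y: (225·213 + 256·253 + 1225·58) / 1706 = 183743 / 1706 ≈ 107.70

(221, 108)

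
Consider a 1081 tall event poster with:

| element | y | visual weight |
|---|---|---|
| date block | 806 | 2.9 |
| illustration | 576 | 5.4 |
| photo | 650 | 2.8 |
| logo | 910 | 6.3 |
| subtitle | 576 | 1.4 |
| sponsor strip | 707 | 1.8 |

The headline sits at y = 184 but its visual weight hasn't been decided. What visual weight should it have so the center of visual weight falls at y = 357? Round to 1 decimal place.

Existing Σw = 20.6 (2.9 + 5.4 + 2.8 + 6.3 + 1.4 + 1.8); existing moment 2.9·806 + 5.4·576 + 2.8·650 + 6.3·910 + 1.4·576 + 1.8·707 = 15079.8.
Balance at y = 357 requires (15079.8 + w·184) / (20.6 + w) = 357.
So w = (357·20.6 − 15079.8)/(184 − 357) = -7725.6/-173 ≈ 44.66.

w ≈ 44.7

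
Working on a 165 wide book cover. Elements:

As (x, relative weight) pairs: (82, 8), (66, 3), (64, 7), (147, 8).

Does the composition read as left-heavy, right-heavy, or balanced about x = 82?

Σw = 8 + 3 + 7 + 8 = 26.
Σw·x = 8·82 + 3·66 + 7·64 + 8·147 = 2478, so x̄ = 2478/26 ≈ 95.31.
95.3 lies right of the midline 82, so the layout is right-heavy.

right-heavy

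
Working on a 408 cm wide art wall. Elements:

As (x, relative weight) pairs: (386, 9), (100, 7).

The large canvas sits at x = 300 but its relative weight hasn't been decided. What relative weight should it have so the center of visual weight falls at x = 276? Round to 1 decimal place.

w ≈ 10.1

Existing Σw = 16 (9 + 7); existing moment 9·386 + 7·100 = 4174.
For the centroid to hit 276: (4174 + w·300) / (16 + w) = 276.
Solving: w = (276·16 − 4174) / (300 − 276) = 242 / 24 ≈ 10.08.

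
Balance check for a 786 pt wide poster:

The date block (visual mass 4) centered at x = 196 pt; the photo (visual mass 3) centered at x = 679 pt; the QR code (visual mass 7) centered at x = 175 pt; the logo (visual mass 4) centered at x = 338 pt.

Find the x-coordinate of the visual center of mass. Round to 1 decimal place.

Σw = 4 + 3 + 7 + 4 = 18.
x-moment: 4·196 + 3·679 + 7·175 + 4·338 = 5398; centroid 5398/18 ≈ 299.89.

x ≈ 299.9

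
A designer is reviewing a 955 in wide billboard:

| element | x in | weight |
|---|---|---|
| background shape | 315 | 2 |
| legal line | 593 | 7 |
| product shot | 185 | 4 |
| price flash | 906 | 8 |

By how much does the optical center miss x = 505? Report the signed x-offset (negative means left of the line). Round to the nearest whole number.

Weights sum to 2 + 7 + 4 + 8 = 21.
x: (2·315 + 7·593 + 4·185 + 8·906) / 21 = 12769 / 21 ≈ 608.05
Difference: 608.05 − 505 ≈ 103.05.

≈ 103 in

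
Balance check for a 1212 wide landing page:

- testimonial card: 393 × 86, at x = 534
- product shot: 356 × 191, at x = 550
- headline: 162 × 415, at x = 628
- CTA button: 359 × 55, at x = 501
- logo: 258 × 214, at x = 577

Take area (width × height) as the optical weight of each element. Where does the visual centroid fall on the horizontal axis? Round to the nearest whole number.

Areas → weights: testimonial card 393·86 = 33798, product shot 356·191 = 67996, headline 162·415 = 67230, CTA button 359·55 = 19745, logo 258·214 = 55212; Σw = 243981.
x-moment: 33798·534 + 67996·550 + 67230·628 + 19745·501 + 55212·577 = 139415941; centroid 139415941/243981 ≈ 571.42.

x ≈ 571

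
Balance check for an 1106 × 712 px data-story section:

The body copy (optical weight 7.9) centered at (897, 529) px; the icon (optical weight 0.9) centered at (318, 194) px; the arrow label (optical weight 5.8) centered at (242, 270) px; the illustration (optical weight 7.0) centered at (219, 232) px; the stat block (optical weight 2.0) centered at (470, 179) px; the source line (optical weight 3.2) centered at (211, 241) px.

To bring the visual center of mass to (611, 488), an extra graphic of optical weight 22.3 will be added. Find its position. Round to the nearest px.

New total weight: (7.9 + 0.9 + 5.8 + 7.0 + 2.0 + 3.2) + 22.3 = 49.1.
Along x: (11924.3 + 22.3·x) / 49.1 = 611 (existing moment 7.9·897 + 0.9·318 + 5.8·242 + 7.0·219 + 2.0·470 + 3.2·211 = 11924.3) ⇒ x = (30000.1 − 11924.3) / 22.3 ≈ 810.57.
Along y: (8672.9 + 22.3·y) / 49.1 = 488 (existing moment 7.9·529 + 0.9·194 + 5.8·270 + 7.0·232 + 2.0·179 + 3.2·241 = 8672.9) ⇒ y = (23960.8 − 8672.9) / 22.3 ≈ 685.56.

(811, 686)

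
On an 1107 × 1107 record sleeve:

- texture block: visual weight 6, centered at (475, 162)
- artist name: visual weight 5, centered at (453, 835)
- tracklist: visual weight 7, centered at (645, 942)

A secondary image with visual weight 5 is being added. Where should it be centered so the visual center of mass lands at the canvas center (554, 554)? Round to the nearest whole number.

(622, 200)

After adding the secondary image, total weight = 6 + 5 + 7 + 5 = 23.
x: target moment 23×554 = 12742; current 6·475 + 5·453 + 7·645 = 9630; the secondary image supplies 3112, so x = 3112/5 ≈ 622.40.
y: target moment 23×554 = 12742; current 6·162 + 5·835 + 7·942 = 11741; the secondary image supplies 1001, so y = 1001/5 ≈ 200.20.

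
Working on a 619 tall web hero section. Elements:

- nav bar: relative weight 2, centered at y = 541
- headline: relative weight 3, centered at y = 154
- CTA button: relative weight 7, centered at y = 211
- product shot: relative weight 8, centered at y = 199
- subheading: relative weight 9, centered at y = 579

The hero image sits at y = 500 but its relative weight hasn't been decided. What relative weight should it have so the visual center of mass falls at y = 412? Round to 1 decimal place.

Known weights sum to 2 + 3 + 7 + 8 + 9 = 29; their moment is 2·541 + 3·154 + 7·211 + 8·199 + 9·579 = 9824.
Set Σw·y/Σw = 412: (9824 + 500w) = 412·(29 + w).
Rearranging, w·(500 − 412) = 412·29 − 9824 = 2124, so w ≈ 2124/88 = 24.14.

w ≈ 24.1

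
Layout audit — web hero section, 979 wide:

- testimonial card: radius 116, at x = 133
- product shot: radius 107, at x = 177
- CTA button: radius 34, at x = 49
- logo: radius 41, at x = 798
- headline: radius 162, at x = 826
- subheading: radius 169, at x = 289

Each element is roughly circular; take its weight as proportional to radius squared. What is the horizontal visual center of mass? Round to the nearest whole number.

Weights ∝ r²: testimonial card 116² = 13456, product shot 107² = 11449, CTA button 34² = 1156, logo 41² = 1681, headline 162² = 26244, subheading 169² = 28561; Σw = 82547.
x: (13456·133 + 11449·177 + 1156·49 + 1681·798 + 26244·826 + 28561·289) / 82547 = 35145876 / 82547 ≈ 425.77

x ≈ 426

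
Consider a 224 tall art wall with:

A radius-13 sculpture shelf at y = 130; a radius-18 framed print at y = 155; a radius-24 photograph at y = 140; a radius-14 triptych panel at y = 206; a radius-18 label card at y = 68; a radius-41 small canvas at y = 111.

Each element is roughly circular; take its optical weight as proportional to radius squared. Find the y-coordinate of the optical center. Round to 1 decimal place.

y ≈ 122.9

r² weights: sculpture shelf 13² = 169, framed print 18² = 324, photograph 24² = 576, triptych panel 14² = 196, label card 18² = 324, small canvas 41² = 1681. Total = 3270.
y-moment: 169·130 + 324·155 + 576·140 + 196·206 + 324·68 + 1681·111 = 401829; centroid 401829/3270 ≈ 122.88.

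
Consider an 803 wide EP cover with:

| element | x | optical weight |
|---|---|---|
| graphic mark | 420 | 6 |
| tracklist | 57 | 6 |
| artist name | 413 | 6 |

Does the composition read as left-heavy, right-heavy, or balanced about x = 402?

left-heavy

Σw = 6 + 6 + 6 = 18.
Σw·x = 6·420 + 6·57 + 6·413 = 5340, so x̄ = 5340/18 ≈ 296.67.
Since 296.7 is left of 402, the composition reads left-heavy.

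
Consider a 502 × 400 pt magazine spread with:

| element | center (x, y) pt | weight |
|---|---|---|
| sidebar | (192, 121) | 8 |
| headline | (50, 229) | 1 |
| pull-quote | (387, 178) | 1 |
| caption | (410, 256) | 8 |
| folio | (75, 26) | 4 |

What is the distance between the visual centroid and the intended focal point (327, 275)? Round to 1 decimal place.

Weights sum to 8 + 1 + 1 + 8 + 4 = 22.
x: (8·192 + 1·50 + 1·387 + 8·410 + 4·75) / 22 = 5553 / 22 ≈ 252.41
y: (8·121 + 1·229 + 1·178 + 8·256 + 4·26) / 22 = 3527 / 22 ≈ 160.32
From (327, 275): dx = -74.59, dy = -114.68, so the distance is √(dx²+dy²) ≈ 136.81.

≈ 136.8 pt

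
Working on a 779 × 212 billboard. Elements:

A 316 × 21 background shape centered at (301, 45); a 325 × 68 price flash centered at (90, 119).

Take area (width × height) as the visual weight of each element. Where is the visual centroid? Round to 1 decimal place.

(138.7, 101.9)

Areas: background shape 316·21 = 6636, price flash 325·68 = 22100. Total weight = 28736.
Σw·x = 6636·301 + 22100·90 = 3986436, so x̄ = 3986436/28736 ≈ 138.73.
Σw·y = 6636·45 + 22100·119 = 2928520, so ȳ = 2928520/28736 ≈ 101.91.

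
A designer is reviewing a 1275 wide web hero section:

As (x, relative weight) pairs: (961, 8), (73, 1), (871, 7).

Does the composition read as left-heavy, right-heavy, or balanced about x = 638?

Weights sum to 8 + 1 + 7 = 16.
Σw·x = 8·961 + 1·73 + 7·871 = 13858, so x̄ = 13858/16 ≈ 866.12.
Since 866.1 is right of 638, the composition reads right-heavy.

right-heavy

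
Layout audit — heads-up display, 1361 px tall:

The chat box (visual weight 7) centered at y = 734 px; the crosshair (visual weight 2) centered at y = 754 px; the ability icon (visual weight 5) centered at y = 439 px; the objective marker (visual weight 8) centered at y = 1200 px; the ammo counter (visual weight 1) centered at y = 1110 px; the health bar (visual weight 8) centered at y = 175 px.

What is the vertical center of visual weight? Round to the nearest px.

Σw = 7 + 2 + 5 + 8 + 1 + 8 = 31.
y: moment 20951 / weight 31 ≈ 675.84

y ≈ 676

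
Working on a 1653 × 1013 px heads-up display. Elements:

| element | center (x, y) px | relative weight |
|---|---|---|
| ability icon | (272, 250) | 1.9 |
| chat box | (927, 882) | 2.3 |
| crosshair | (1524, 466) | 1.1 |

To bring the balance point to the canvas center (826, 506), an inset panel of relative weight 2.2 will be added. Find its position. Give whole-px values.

(850, 354)

New total weight: (1.9 + 2.3 + 1.1) + 2.2 = 7.5.
x: target moment 7.5×826 = 6195.0; current 1.9·272 + 2.3·927 + 1.1·1524 = 4325.3; the inset panel supplies 1869.7, so x = 1869.7/2.2 ≈ 849.86.
y: target moment 7.5×506 = 3795.0; current 1.9·250 + 2.3·882 + 1.1·466 = 3016.2; the inset panel supplies 778.8, so y = 778.8/2.2 ≈ 354.00.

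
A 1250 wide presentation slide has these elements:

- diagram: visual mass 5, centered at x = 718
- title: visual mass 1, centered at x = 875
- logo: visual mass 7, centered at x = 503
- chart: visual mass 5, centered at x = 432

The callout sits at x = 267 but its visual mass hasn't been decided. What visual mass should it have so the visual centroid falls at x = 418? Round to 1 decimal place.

Existing Σw = 18 (5 + 1 + 7 + 5); existing moment 5·718 + 1·875 + 7·503 + 5·432 = 10146.
Set Σw·x/Σw = 418: (10146 + 267w) = 418·(18 + w).
Rearranging, w·(267 − 418) = 418·18 − 10146 = -2622, so w ≈ -2622/-151 = 17.36.

w ≈ 17.4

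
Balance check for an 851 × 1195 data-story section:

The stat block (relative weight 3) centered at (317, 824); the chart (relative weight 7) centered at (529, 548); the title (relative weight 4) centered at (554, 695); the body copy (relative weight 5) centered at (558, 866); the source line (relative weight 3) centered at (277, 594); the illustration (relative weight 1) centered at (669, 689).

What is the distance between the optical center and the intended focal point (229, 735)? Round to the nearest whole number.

≈ 260

Total weight = 3 + 7 + 4 + 5 + 3 + 1 = 23.
Σw·x = 3·317 + 7·529 + 4·554 + 5·558 + 3·277 + 1·669 = 11160, so x̄ = 11160/23 ≈ 485.22.
Σw·y = 3·824 + 7·548 + 4·695 + 5·866 + 3·594 + 1·689 = 15889, so ȳ = 15889/23 ≈ 690.83.
From (229, 735): dx = 256.22, dy = -44.17, so the distance is √(dx²+dy²) ≈ 260.00.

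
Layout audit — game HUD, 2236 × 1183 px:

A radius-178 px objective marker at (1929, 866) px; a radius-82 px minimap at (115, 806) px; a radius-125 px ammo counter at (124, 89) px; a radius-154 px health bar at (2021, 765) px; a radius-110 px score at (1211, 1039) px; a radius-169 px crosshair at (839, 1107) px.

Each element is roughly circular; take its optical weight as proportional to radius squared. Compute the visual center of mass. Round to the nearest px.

(1270, 816)

Weights ∝ r²: objective marker 178² = 31684, minimap 82² = 6724, ammo counter 125² = 15625, health bar 154² = 23716, score 110² = 12100, crosshair 169² = 28561; Σw = 118410.
x: (31684·1929 + 6724·115 + 15625·124 + 23716·2021 + 12100·1211 + 28561·839) / 118410 = 150375011 / 118410 ≈ 1269.95
y: (31684·866 + 6724·806 + 15625·89 + 23716·765 + 12100·1039 + 28561·1107) / 118410 = 96580180 / 118410 ≈ 815.64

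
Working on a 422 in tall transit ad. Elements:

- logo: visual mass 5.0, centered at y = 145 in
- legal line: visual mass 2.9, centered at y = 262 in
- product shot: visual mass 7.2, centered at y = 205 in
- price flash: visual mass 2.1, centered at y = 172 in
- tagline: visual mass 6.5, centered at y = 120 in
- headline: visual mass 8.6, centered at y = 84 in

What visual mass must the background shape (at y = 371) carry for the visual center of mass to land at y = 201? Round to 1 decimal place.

w ≈ 9.8

Existing Σw = 32.3 (5.0 + 2.9 + 7.2 + 2.1 + 6.5 + 8.6); existing moment 5.0·145 + 2.9·262 + 7.2·205 + 2.1·172 + 6.5·120 + 8.6·84 = 4824.4.
Set Σw·y/Σw = 201: (4824.4 + 371w) = 201·(32.3 + w).
Solving: w = (201·32.3 − 4824.4) / (371 − 201) = 1667.9 / 170 ≈ 9.81.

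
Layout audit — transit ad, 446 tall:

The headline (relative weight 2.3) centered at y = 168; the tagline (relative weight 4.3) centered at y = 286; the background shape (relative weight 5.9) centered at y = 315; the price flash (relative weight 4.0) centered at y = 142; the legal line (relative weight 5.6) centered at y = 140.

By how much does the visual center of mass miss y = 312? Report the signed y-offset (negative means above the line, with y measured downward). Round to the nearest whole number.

≈ -94

Total weight = 2.3 + 4.3 + 5.9 + 4.0 + 5.6 = 22.1.
y-moment: 2.3·168 + 4.3·286 + 5.9·315 + 4.0·142 + 5.6·140 = 4826.7; centroid 4826.7/22.1 ≈ 218.40.
Offset from y = 312: 218.40 − 312 ≈ -93.60.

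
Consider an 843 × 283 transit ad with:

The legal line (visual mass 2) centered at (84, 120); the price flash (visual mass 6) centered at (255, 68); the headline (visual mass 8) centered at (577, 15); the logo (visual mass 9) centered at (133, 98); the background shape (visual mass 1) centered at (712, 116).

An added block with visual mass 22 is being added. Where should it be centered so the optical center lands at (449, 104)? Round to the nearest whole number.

After adding the added block, total weight = 2 + 6 + 8 + 9 + 1 + 22 = 48.
x: target moment 48×449 = 21552; current 2·84 + 6·255 + 8·577 + 9·133 + 1·712 = 8223; the added block supplies 13329, so x = 13329/22 ≈ 605.86.
y: target moment 48×104 = 4992; current 2·120 + 6·68 + 8·15 + 9·98 + 1·116 = 1766; the added block supplies 3226, so y = 3226/22 ≈ 146.64.

(606, 147)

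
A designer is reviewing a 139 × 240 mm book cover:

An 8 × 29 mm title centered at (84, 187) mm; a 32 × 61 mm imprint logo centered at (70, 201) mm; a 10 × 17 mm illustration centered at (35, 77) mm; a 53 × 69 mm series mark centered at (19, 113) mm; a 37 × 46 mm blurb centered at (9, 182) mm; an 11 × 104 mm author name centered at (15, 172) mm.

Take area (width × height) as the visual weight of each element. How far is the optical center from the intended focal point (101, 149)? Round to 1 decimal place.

Taking area as weight: title 8·29 = 232, imprint logo 32·61 = 1952, illustration 10·17 = 170, series mark 53·69 = 3657, blurb 37·46 = 1702, author name 11·104 = 1144. Sum 8857.
Σw·x = 264039; x̄ = 264039/8857 ≈ 29.81.
y: moment 1368599 / weight 8857 ≈ 154.52
From (101, 149): dx = -71.19, dy = 5.52, so the distance is √(dx²+dy²) ≈ 71.40.

≈ 71.4 mm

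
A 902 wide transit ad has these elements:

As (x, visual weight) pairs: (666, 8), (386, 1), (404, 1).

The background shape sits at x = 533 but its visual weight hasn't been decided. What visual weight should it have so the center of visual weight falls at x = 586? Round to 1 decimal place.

w ≈ 4.9

Existing Σw = 10 (8 + 1 + 1); existing moment 8·666 + 1·386 + 1·404 = 6118.
For the centroid to hit 586: (6118 + w·533) / (10 + w) = 586.
Rearranging, w·(533 − 586) = 586·10 − 6118 = -258, so w ≈ -258/-53 = 4.87.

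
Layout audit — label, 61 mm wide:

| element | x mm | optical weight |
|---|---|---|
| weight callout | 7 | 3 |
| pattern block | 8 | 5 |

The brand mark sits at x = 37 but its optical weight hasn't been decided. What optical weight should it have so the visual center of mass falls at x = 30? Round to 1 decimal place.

w ≈ 25.6

Existing Σw = 8 (3 + 5); existing moment 3·7 + 5·8 = 61.
Balance at x = 30 requires (61 + w·37) / (8 + w) = 30.
Rearranging, w·(37 − 30) = 30·8 − 61 = 179, so w ≈ 179/7 = 25.57.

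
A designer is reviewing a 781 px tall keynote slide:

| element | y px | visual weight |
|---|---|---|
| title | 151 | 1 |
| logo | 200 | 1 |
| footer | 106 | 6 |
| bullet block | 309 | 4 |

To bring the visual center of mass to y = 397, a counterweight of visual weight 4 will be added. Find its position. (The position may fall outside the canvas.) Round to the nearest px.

y ≈ 1032

With the counterweight, Σw becomes 1 + 1 + 6 + 4 + 4 = 16.
y: target moment 16×397 = 6352; current 1·151 + 1·200 + 6·106 + 4·309 = 2223; the counterweight supplies 4129, so y = 4129/4 ≈ 1032.25.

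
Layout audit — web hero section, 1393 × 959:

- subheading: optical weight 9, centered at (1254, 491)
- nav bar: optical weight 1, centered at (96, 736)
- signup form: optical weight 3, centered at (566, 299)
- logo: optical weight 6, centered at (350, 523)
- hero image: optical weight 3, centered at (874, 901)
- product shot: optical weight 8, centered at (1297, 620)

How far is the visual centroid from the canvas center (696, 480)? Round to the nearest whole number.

≈ 257

Σw = 9 + 1 + 3 + 6 + 3 + 8 = 30.
Σw·x = 28178; x̄ = 28178/30 ≈ 939.27.
y: moment 16853 / weight 30 ≈ 561.77
Relative to (696, 480): Δ = (243.27, 81.77); |Δ| = √(243.27² + 81.77²) ≈ 256.64.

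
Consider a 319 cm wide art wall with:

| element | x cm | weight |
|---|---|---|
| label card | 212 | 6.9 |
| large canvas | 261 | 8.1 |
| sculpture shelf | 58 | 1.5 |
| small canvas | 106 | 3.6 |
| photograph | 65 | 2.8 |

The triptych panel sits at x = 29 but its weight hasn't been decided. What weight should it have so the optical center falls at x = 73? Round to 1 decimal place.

w ≈ 58.1

Known weights sum to 6.9 + 8.1 + 1.5 + 3.6 + 2.8 = 22.9; their moment is 6.9·212 + 8.1·261 + 1.5·58 + 3.6·106 + 2.8·65 = 4227.5.
For the centroid to hit 73: (4227.5 + w·29) / (22.9 + w) = 73.
Rearranging, w·(29 − 73) = 73·22.9 − 4227.5 = -2555.8, so w ≈ -2555.8/-44 = 58.09.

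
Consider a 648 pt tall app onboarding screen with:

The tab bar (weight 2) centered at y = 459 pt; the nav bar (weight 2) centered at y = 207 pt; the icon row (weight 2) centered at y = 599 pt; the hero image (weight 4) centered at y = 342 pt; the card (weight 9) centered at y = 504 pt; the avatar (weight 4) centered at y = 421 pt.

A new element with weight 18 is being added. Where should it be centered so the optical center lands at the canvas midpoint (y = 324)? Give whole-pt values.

New total weight: (2 + 2 + 2 + 4 + 9 + 4) + 18 = 41.
y: need Σw·y = 41·324 = 13284. Existing = 2·459 + 2·207 + 2·599 + 4·342 + 9·504 + 4·421 = 10118. Remainder 3166 / 18 ≈ 175.89.

y ≈ 176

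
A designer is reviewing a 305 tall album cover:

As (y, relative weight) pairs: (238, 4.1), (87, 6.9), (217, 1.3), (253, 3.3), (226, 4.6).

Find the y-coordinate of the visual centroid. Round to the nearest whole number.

Total weight = 4.1 + 6.9 + 1.3 + 3.3 + 4.6 = 20.2.
y-moment: 4.1·238 + 6.9·87 + 1.3·217 + 3.3·253 + 4.6·226 = 3732.7; centroid 3732.7/20.2 ≈ 184.79.

y ≈ 185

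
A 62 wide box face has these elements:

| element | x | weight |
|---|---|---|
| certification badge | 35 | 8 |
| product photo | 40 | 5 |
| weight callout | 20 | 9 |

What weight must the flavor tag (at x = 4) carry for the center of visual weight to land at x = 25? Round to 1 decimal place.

w ≈ 5.2

Existing Σw = 22 (8 + 5 + 9); existing moment 8·35 + 5·40 + 9·20 = 660.
Set Σw·x/Σw = 25: (660 + 4w) = 25·(22 + w).
So w = (25·22 − 660)/(4 − 25) = -110/-21 ≈ 5.24.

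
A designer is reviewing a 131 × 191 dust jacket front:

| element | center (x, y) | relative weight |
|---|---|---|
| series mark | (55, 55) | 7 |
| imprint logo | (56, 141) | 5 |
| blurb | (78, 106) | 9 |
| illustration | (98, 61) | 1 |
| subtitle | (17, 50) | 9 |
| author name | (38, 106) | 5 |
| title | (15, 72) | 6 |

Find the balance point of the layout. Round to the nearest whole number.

(45, 84)

Total weight = 7 + 5 + 9 + 1 + 9 + 5 + 6 = 42.
Σw·x = 1898; x̄ = 1898/42 ≈ 45.19.
y: moment 3517 / weight 42 ≈ 83.74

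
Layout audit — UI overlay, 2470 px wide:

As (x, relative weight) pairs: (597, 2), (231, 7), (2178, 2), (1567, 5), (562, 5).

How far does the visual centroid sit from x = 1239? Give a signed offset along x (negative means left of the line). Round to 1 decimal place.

≈ -390.8 px

Total weight = 2 + 7 + 2 + 5 + 5 = 21.
Σw·x = 2·597 + 7·231 + 2·2178 + 5·1567 + 5·562 = 17812, so x̄ = 17812/21 ≈ 848.19.
Offset from x = 1239: 848.19 − 1239 ≈ -390.81.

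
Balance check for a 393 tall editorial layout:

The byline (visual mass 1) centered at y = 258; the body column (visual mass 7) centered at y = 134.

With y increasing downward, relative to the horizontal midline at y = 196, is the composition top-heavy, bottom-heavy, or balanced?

top-heavy

Total weight = 1 + 7 = 8.
Σw·y = 1·258 + 7·134 = 1196, so ȳ = 1196/8 ≈ 149.50.
149.5 lies above (smaller y than) the midline 196, so the layout is top-heavy.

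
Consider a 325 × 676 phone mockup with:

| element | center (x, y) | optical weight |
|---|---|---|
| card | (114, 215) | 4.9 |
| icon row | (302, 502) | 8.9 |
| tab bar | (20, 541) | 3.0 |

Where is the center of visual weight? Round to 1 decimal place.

Weights sum to 4.9 + 8.9 + 3.0 = 16.8.
Σw·x = 4.9·114 + 8.9·302 + 3.0·20 = 3306.4, so x̄ = 3306.4/16.8 ≈ 196.81.
Σw·y = 4.9·215 + 8.9·502 + 3.0·541 = 7144.3, so ȳ = 7144.3/16.8 ≈ 425.26.

(196.8, 425.3)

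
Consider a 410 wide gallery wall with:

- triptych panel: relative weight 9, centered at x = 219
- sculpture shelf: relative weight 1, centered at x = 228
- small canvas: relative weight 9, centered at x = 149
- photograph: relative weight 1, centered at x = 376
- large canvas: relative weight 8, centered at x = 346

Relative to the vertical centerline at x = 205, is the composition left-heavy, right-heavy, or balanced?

right-heavy

Σw = 9 + 1 + 9 + 1 + 8 = 28.
x-moment: 9·219 + 1·228 + 9·149 + 1·376 + 8·346 = 6684; centroid 6684/28 ≈ 238.71.
238.7 lies right of the midline 205, so the layout is right-heavy.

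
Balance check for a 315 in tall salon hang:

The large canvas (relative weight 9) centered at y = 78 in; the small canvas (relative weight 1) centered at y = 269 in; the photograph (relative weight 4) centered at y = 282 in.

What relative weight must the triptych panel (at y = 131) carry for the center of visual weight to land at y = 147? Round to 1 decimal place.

w ≈ 2.6

Existing Σw = 14 (9 + 1 + 4); existing moment 9·78 + 1·269 + 4·282 = 2099.
For the centroid to hit 147: (2099 + w·131) / (14 + w) = 147.
Solving: w = (147·14 − 2099) / (131 − 147) = -41 / -16 ≈ 2.56.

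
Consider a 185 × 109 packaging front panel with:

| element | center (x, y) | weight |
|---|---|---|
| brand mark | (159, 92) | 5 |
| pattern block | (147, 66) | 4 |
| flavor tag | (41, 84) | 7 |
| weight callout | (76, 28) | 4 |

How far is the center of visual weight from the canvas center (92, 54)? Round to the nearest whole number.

Σw = 5 + 4 + 7 + 4 = 20.
x: (5·159 + 4·147 + 7·41 + 4·76) / 20 = 1974 / 20 ≈ 98.70
y: (5·92 + 4·66 + 7·84 + 4·28) / 20 = 1424 / 20 ≈ 71.20
From (92, 54): dx = 6.70, dy = 17.20, so the distance is √(dx²+dy²) ≈ 18.46.

≈ 18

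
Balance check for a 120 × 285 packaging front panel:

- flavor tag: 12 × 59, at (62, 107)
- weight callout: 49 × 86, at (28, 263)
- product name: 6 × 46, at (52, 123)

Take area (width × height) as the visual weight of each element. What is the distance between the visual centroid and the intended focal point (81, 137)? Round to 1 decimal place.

≈ 108.1

Areas: flavor tag 12·59 = 708, weight callout 49·86 = 4214, product name 6·46 = 276. Total weight = 5198.
x-moment: 708·62 + 4214·28 + 276·52 = 176240; centroid 176240/5198 ≈ 33.91.
y-moment: 708·107 + 4214·263 + 276·123 = 1217986; centroid 1217986/5198 ≈ 234.32.
From (81, 137): dx = -47.09, dy = 97.32, so the distance is √(dx²+dy²) ≈ 108.11.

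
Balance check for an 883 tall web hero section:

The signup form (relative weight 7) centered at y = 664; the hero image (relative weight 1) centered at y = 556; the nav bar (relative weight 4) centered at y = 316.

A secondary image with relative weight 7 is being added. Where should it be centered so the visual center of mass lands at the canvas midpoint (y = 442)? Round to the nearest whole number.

y ≈ 276

New total weight: (7 + 1 + 4) + 7 = 19.
y: target moment 19×442 = 8398; current 7·664 + 1·556 + 4·316 = 6468; the secondary image supplies 1930, so y = 1930/7 ≈ 275.71.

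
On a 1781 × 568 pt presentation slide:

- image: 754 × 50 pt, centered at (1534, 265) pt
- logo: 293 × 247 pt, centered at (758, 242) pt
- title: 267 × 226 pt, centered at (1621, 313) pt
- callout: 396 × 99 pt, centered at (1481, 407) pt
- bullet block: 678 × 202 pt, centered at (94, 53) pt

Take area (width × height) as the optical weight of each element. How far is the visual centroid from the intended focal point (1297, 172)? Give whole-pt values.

Areas: image 754·50 = 37700, logo 293·247 = 72371, title 267·226 = 60342, callout 396·99 = 39204, bullet block 678·202 = 136956. Total weight = 346573.
x: (37700·1534 + 72371·758 + 60342·1621 + 39204·1481 + 136956·94) / 346573 = 281438388 / 346573 ≈ 812.06
y: (37700·265 + 72371·242 + 60342·313 + 39204·407 + 136956·53) / 346573 = 69606024 / 346573 ≈ 200.84
From (1297, 172): dx = -484.94, dy = 28.84, so the distance is √(dx²+dy²) ≈ 485.80.

≈ 486 pt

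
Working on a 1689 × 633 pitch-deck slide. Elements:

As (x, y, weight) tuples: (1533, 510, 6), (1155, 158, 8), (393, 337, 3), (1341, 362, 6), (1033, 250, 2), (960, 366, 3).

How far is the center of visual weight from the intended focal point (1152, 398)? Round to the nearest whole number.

Weights sum to 6 + 8 + 3 + 6 + 2 + 3 = 28.
x: (6·1533 + 8·1155 + 3·393 + 6·1341 + 2·1033 + 3·960) / 28 = 32609 / 28 ≈ 1164.61
y: (6·510 + 8·158 + 3·337 + 6·362 + 2·250 + 3·366) / 28 = 9105 / 28 ≈ 325.18
Relative to (1152, 398): Δ = (12.61, -72.82); |Δ| = √(12.61² + -72.82²) ≈ 73.90.

≈ 74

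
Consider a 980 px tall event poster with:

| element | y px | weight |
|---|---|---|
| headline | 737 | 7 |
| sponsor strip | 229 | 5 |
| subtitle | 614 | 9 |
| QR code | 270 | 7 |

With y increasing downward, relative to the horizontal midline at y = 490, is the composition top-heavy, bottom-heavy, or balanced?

Σw = 7 + 5 + 9 + 7 = 28.
y-moment: 7·737 + 5·229 + 9·614 + 7·270 = 13720; centroid 13720/28 ≈ 490.00.
The centroid 490.00 matches the midline at 490, so the layout is balanced.

balanced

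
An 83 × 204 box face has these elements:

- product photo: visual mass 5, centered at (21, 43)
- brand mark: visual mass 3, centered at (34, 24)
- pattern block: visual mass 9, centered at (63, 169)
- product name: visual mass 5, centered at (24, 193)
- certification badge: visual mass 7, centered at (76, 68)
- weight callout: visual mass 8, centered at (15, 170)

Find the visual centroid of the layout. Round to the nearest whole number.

Σw = 5 + 3 + 9 + 5 + 7 + 8 = 37.
x: moment 1546 / weight 37 ≈ 41.78
y: moment 4609 / weight 37 ≈ 124.57

(42, 125)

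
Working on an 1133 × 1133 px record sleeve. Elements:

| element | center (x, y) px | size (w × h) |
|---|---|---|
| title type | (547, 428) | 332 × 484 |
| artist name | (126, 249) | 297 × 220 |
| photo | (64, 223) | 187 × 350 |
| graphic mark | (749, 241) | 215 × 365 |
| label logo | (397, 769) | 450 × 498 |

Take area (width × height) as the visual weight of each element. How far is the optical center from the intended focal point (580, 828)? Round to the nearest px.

Areas → weights: title type 332·484 = 160688, artist name 297·220 = 65340, photo 187·350 = 65450, graphic mark 215·365 = 78475, label logo 450·498 = 224100; Σw = 594053.
x-moment: 160688·547 + 65340·126 + 65450·64 + 78475·749 + 224100·397 = 248063451; centroid 248063451/594053 ≈ 417.58.
y-moment: 160688·428 + 65340·249 + 65450·223 + 78475·241 + 224100·769 = 290884849; centroid 290884849/594053 ≈ 489.66.
Offset from (580, 828): Δx ≈ -162.42, Δy ≈ -338.34; distance = √(Δx² + Δy²) ≈ 375.31.

≈ 375 px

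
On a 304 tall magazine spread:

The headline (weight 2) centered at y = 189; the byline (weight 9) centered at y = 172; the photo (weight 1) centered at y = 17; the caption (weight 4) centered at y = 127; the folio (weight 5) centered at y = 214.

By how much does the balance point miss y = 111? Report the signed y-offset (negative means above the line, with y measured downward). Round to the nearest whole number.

Total weight = 2 + 9 + 1 + 4 + 5 = 21.
y-moment: 2·189 + 9·172 + 1·17 + 4·127 + 5·214 = 3521; centroid 3521/21 ≈ 167.67.
Against y = 111, that's 167.67 − 111 = 56.67.

≈ 57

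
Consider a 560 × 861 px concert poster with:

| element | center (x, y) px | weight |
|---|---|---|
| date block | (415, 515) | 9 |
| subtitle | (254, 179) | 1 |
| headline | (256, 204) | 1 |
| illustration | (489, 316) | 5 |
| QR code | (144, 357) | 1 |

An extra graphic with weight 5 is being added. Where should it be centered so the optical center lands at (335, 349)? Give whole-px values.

(107, 145)

With the extra graphic, Σw becomes 9 + 1 + 1 + 5 + 1 + 5 = 22.
x: target moment 22×335 = 7370; current 9·415 + 1·254 + 1·256 + 5·489 + 1·144 = 6834; the extra graphic supplies 536, so x = 536/5 ≈ 107.20.
y: target moment 22×349 = 7678; current 9·515 + 1·179 + 1·204 + 5·316 + 1·357 = 6955; the extra graphic supplies 723, so y = 723/5 ≈ 144.60.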